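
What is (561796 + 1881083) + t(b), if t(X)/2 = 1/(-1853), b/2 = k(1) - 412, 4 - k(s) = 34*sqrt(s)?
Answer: 4526654785/1853 ≈ 2.4429e+6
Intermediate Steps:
k(s) = 4 - 34*sqrt(s)
b = -884 (b = 2*((4 - 34*sqrt(1)) - 412) = 2*((4 - 34*1) - 412) = 2*((4 - 34) - 412) = 2*(-30 - 412) = 2*(-442) = -884)
t(X) = -2/1853 (t(X) = 2/(-1853) = 2*(-1/1853) = -2/1853)
(561796 + 1881083) + t(b) = (561796 + 1881083) - 2/1853 = 2442879 - 2/1853 = 4526654785/1853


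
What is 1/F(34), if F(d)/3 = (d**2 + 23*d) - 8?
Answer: 1/5790 ≈ 0.00017271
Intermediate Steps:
F(d) = -24 + 3*d**2 + 69*d (F(d) = 3*((d**2 + 23*d) - 8) = 3*(-8 + d**2 + 23*d) = -24 + 3*d**2 + 69*d)
1/F(34) = 1/(-24 + 3*34**2 + 69*34) = 1/(-24 + 3*1156 + 2346) = 1/(-24 + 3468 + 2346) = 1/5790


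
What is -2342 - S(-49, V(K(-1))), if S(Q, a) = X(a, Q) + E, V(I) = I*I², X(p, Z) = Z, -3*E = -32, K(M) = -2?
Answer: -6911/3 ≈ -2303.7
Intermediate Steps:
E = 32/3 (E = -⅓*(-32) = 32/3 ≈ 10.667)
V(I) = I³
S(Q, a) = 32/3 + Q (S(Q, a) = Q + 32/3 = 32/3 + Q)
-2342 - S(-49, V(K(-1))) = -2342 - (32/3 - 49) = -2342 - 1*(-115/3) = -2342 + 115/3 = -6911/3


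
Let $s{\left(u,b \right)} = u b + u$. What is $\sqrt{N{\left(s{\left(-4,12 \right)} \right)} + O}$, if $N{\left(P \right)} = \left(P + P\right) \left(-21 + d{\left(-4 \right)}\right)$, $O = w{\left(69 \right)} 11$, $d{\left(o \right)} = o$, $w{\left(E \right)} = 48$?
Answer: $2 \sqrt{782} \approx 55.929$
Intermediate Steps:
$s{\left(u,b \right)} = u + b u$ ($s{\left(u,b \right)} = b u + u = u + b u$)
$O = 528$ ($O = 48 \cdot 11 = 528$)
$N{\left(P \right)} = - 50 P$ ($N{\left(P \right)} = \left(P + P\right) \left(-21 - 4\right) = 2 P \left(-25\right) = - 50 P$)
$\sqrt{N{\left(s{\left(-4,12 \right)} \right)} + O} = \sqrt{- 50 \left(- 4 \left(1 + 12\right)\right) + 528} = \sqrt{- 50 \left(\left(-4\right) 13\right) + 528} = \sqrt{\left(-50\right) \left(-52\right) + 528} = \sqrt{2600 + 528} = \sqrt{3128} = 2 \sqrt{782}$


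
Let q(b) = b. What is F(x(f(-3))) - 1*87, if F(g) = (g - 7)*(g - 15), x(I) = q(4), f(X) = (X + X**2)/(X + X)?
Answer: -54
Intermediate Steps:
f(X) = (X + X**2)/(2*X) (f(X) = (X + X**2)/((2*X)) = (X + X**2)*(1/(2*X)) = (X + X**2)/(2*X))
x(I) = 4
F(g) = (-15 + g)*(-7 + g) (F(g) = (-7 + g)*(-15 + g) = (-15 + g)*(-7 + g))
F(x(f(-3))) - 1*87 = (105 + 4**2 - 22*4) - 1*87 = (105 + 16 - 88) - 87 = 33 - 87 = -54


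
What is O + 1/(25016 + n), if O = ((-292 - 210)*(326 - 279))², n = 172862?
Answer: 110154098954009/197878 ≈ 5.5668e+8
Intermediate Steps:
O = 556676836 (O = (-502*47)² = (-23594)² = 556676836)
O + 1/(25016 + n) = 556676836 + 1/(25016 + 172862) = 556676836 + 1/197878 = 110154098954009/197878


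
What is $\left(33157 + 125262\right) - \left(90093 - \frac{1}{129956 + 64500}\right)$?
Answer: $\frac{13286400657}{194456} \approx 68326.0$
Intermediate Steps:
$\left(33157 + 125262\right) - \left(90093 - \frac{1}{129956 + 64500}\right) = 158419 - \left(90093 - \frac{1}{194456}\right) = 158419 + \left(-90093 + \frac{1}{194456}\right) = 158419 - \frac{17519124407}{194456} = \frac{13286400657}{194456}$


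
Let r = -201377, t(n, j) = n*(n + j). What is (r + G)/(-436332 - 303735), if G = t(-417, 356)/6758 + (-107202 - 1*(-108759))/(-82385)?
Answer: 112116136426871/412038096974610 ≈ 0.27210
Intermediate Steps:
t(n, j) = n*(j + n)
G = 2085105039/556757830 (G = -417*(356 - 417)/6758 + (-107202 - 1*(-108759))/(-82385) = -417*(-61)*(1/6758) + (-107202 + 108759)*(-1/82385) = 25437*(1/6758) + 1557*(-1/82385) = 25437/6758 - 1557/82385 = 2085105039/556757830 ≈ 3.7451)
(r + G)/(-436332 - 303735) = (-201377 + 2085105039/556757830)/(-436332 - 303735) = -112116136426871/556757830/(-740067) = -112116136426871/556757830*(-1/740067) = 112116136426871/412038096974610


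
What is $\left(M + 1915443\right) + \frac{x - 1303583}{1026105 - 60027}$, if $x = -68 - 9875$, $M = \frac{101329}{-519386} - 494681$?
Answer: $\frac{118815209624060933}{83627898018} \approx 1.4208 \cdot 10^{6}$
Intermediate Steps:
$M = - \frac{256930487195}{519386}$ ($M = 101329 \left(- \frac{1}{519386}\right) - 494681 = - \frac{101329}{519386} - 494681 = - \frac{256930487195}{519386} \approx -4.9468 \cdot 10^{5}$)
$x = -9943$ ($x = -68 - 9875 = -9943$)
$\left(M + 1915443\right) + \frac{x - 1303583}{1026105 - 60027} = \left(- \frac{256930487195}{519386} + 1915443\right) + \frac{-9943 - 1303583}{1026105 - 60027} = \frac{737923790803}{519386} - \frac{1313526}{966078} = \frac{737923790803}{519386} - \frac{218921}{161013} = \frac{118815209624060933}{83627898018}$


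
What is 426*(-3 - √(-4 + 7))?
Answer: -1278 - 426*√3 ≈ -2015.9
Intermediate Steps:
426*(-3 - √(-4 + 7)) = 426*(-3 - √3) = -1278 - 426*√3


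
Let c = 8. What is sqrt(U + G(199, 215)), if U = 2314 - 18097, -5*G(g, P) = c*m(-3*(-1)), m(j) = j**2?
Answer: I*sqrt(394935)/5 ≈ 125.69*I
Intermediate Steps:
G(g, P) = -72/5 (G(g, P) = -8*(-3*(-1))**2/5 = -8*3**2/5 = -8*9/5 = -1/5*72 = -72/5)
U = -15783
sqrt(U + G(199, 215)) = sqrt(-15783 - 72/5) = sqrt(-78987/5) = I*sqrt(394935)/5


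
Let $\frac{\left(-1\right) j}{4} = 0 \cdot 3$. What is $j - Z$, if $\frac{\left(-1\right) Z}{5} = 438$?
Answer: $2190$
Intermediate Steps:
$Z = -2190$ ($Z = \left(-5\right) 438 = -2190$)
$j = 0$ ($j = - 4 \cdot 0 \cdot 3 = \left(-4\right) 0 = 0$)
$j - Z = 0 - -2190 = 0 + 2190 = 2190$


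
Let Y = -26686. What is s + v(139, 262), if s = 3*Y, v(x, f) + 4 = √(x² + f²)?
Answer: -80062 + √87965 ≈ -79765.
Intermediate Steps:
v(x, f) = -4 + √(f² + x²) (v(x, f) = -4 + √(x² + f²) = -4 + √(f² + x²))
s = -80058 (s = 3*(-26686) = -80058)
s + v(139, 262) = -80058 + (-4 + √(262² + 139²)) = -80058 + (-4 + √(68644 + 19321)) = -80058 + (-4 + √87965) = -80062 + √87965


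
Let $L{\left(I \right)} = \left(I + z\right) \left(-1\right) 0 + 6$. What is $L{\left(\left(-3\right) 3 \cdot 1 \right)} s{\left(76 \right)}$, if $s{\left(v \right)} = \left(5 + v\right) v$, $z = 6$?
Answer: $36936$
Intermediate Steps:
$s{\left(v \right)} = v \left(5 + v\right)$
$L{\left(I \right)} = 6$ ($L{\left(I \right)} = \left(I + 6\right) \left(-1\right) 0 + 6 = \left(6 + I\right) \left(-1\right) 0 + 6 = \left(-6 - I\right) 0 + 6 = 0 + 6 = 6$)
$L{\left(\left(-3\right) 3 \cdot 1 \right)} s{\left(76 \right)} = 6 \cdot 76 \left(5 + 76\right) = 6 \cdot 76 \cdot 81 = 6 \cdot 6156 = 36936$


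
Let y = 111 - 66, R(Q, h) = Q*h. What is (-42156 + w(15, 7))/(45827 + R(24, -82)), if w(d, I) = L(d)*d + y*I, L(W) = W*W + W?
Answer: -38241/43859 ≈ -0.87191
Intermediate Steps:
L(W) = W + W**2 (L(W) = W**2 + W = W + W**2)
y = 45
w(d, I) = 45*I + d**2*(1 + d) (w(d, I) = (d*(1 + d))*d + 45*I = d**2*(1 + d) + 45*I = 45*I + d**2*(1 + d))
(-42156 + w(15, 7))/(45827 + R(24, -82)) = (-42156 + (45*7 + 15**2*(1 + 15)))/(45827 + 24*(-82)) = (-42156 + (315 + 225*16))/(45827 - 1968) = (-42156 + (315 + 3600))/43859 = (-42156 + 3915)*(1/43859) = -38241*1/43859 = -38241/43859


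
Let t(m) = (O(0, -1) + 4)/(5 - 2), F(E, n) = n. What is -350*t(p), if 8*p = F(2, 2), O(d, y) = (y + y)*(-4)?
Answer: -1400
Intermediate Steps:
O(d, y) = -8*y (O(d, y) = (2*y)*(-4) = -8*y)
p = ¼ (p = (⅛)*2 = ¼ ≈ 0.25000)
t(m) = 4 (t(m) = (-8*(-1) + 4)/(5 - 2) = (8 + 4)/3 = 12*(⅓) = 4)
-350*t(p) = -350*4 = -1400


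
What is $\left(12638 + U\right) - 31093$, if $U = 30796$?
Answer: $12341$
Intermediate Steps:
$\left(12638 + U\right) - 31093 = \left(12638 + 30796\right) - 31093 = 43434 - 31093 = 12341$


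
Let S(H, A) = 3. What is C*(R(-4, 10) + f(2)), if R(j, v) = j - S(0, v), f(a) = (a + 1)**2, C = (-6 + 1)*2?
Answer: -20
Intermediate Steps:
C = -10 (C = -5*2 = -10)
f(a) = (1 + a)**2
R(j, v) = -3 + j (R(j, v) = j - 1*3 = j - 3 = -3 + j)
C*(R(-4, 10) + f(2)) = -10*((-3 - 4) + (1 + 2)**2) = -10*(-7 + 3**2) = -10*(-7 + 9) = -10*2 = -20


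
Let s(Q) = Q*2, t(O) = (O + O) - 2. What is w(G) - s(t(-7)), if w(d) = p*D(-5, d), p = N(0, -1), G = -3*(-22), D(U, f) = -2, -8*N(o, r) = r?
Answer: 127/4 ≈ 31.750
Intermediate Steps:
N(o, r) = -r/8
G = 66
p = 1/8 (p = -1/8*(-1) = 1/8 ≈ 0.12500)
t(O) = -2 + 2*O (t(O) = 2*O - 2 = -2 + 2*O)
w(d) = -1/4 (w(d) = (1/8)*(-2) = -1/4)
s(Q) = 2*Q
w(G) - s(t(-7)) = -1/4 - 2*(-2 + 2*(-7)) = -1/4 - 2*(-2 - 14) = -1/4 - 2*(-16) = -1/4 - 1*(-32) = -1/4 + 32 = 127/4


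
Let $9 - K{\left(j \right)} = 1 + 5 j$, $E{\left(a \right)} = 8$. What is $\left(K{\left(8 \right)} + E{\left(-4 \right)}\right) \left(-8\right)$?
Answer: $192$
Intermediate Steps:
$K{\left(j \right)} = 8 - 5 j$ ($K{\left(j \right)} = 9 - \left(1 + 5 j\right) = 8 - 5 j$)
$\left(K{\left(8 \right)} + E{\left(-4 \right)}\right) \left(-8\right) = \left(\left(8 - 40\right) + 8\right) \left(-8\right) = \left(-32 + 8\right) \left(-8\right) = \left(-24\right) \left(-8\right) = 192$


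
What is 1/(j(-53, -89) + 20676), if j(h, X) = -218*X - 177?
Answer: 1/39901 ≈ 2.5062e-5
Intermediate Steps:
j(h, X) = -177 - 218*X
1/(j(-53, -89) + 20676) = 1/((-177 - 218*(-89)) + 20676) = 1/((-177 + 19402) + 20676) = 1/(19225 + 20676) = 1/39901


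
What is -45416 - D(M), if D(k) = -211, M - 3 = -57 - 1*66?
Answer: -45205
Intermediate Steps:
M = -120 (M = 3 + (-57 - 1*66) = 3 + (-57 - 66) = 3 - 123 = -120)
-45416 - D(M) = -45416 - 1*(-211) = -45416 + 211 = -45205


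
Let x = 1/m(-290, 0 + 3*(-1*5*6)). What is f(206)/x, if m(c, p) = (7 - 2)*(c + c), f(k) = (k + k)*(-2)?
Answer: 2389600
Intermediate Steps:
f(k) = -4*k (f(k) = (2*k)*(-2) = -4*k)
m(c, p) = 10*c (m(c, p) = 5*(2*c) = 10*c)
x = -1/2900 (x = 1/(10*(-290)) = 1/(-2900) = -1/2900 ≈ -0.00034483)
f(206)/x = (-4*206)/(-1/2900) = -824*(-2900) = 2389600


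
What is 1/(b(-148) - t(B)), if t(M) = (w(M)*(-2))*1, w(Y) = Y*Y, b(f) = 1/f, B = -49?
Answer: 148/710695 ≈ 0.00020825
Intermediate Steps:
w(Y) = Y²
t(M) = -2*M² (t(M) = (M²*(-2))*1 = -2*M²*1 = -2*M²)
1/(b(-148) - t(B)) = 1/(1/(-148) - (-2)*(-49)²) = 1/(-1/148 - (-2)*2401) = 1/(-1/148 - 1*(-4802)) = 1/(-1/148 + 4802) = 1/(710695/148) = 148/710695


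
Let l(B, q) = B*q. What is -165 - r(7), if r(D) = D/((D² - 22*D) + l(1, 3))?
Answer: -16823/102 ≈ -164.93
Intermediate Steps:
r(D) = D/(3 + D² - 22*D) (r(D) = D/((D² - 22*D) + 1*3) = D/((D² - 22*D) + 3) = D/(3 + D² - 22*D))
-165 - r(7) = -165 - 7/(3 + 7² - 22*7) = -165 - 7/(3 + 49 - 154) = -165 - 7/(-102) = -165 - 7*(-1)/102 = -165 - 1*(-7/102) = -165 + 7/102 = -16823/102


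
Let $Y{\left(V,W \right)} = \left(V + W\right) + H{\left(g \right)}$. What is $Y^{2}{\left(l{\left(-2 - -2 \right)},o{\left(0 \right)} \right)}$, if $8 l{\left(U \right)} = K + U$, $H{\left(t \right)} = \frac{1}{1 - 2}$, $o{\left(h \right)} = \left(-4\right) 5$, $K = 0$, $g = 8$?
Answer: $441$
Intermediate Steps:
$o{\left(h \right)} = -20$
$H{\left(t \right)} = -1$ ($H{\left(t \right)} = \frac{1}{-1} = -1$)
$l{\left(U \right)} = \frac{U}{8}$ ($l{\left(U \right)} = \frac{0 + U}{8} = \frac{U}{8}$)
$Y{\left(V,W \right)} = -1 + V + W$ ($Y{\left(V,W \right)} = \left(V + W\right) - 1 = -1 + V + W$)
$Y^{2}{\left(l{\left(-2 - -2 \right)},o{\left(0 \right)} \right)} = \left(-1 + \frac{-2 - -2}{8} - 20\right)^{2} = \left(-1 + \frac{-2 + 2}{8} - 20\right)^{2} = \left(-1 + \frac{1}{8} \cdot 0 - 20\right)^{2} = \left(-1 + 0 - 20\right)^{2} = \left(-21\right)^{2} = 441$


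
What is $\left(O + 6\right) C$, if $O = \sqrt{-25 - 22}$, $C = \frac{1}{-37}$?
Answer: $- \frac{6}{37} - \frac{i \sqrt{47}}{37} \approx -0.16216 - 0.18529 i$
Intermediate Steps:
$C = - \frac{1}{37} \approx -0.027027$
$O = i \sqrt{47}$ ($O = \sqrt{-47} = i \sqrt{47} \approx 6.8557 i$)
$\left(O + 6\right) C = \left(i \sqrt{47} + 6\right) \left(- \frac{1}{37}\right) = \left(6 + i \sqrt{47}\right) \left(- \frac{1}{37}\right) = - \frac{6}{37} - \frac{i \sqrt{47}}{37}$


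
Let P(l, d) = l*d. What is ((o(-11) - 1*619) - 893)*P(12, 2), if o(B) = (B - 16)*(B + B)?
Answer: -22032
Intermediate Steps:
o(B) = 2*B*(-16 + B) (o(B) = (-16 + B)*(2*B) = 2*B*(-16 + B))
P(l, d) = d*l
((o(-11) - 1*619) - 893)*P(12, 2) = ((2*(-11)*(-16 - 11) - 1*619) - 893)*(2*12) = ((2*(-11)*(-27) - 619) - 893)*24 = ((594 - 619) - 893)*24 = (-25 - 893)*24 = -918*24 = -22032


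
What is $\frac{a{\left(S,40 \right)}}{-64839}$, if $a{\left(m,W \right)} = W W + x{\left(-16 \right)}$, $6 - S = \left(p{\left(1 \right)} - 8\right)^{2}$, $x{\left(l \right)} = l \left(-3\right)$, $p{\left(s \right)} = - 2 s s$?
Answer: $- \frac{1648}{64839} \approx -0.025417$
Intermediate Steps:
$p{\left(s \right)} = - 2 s^{2}$
$x{\left(l \right)} = - 3 l$
$S = -94$ ($S = 6 - \left(- 2 \cdot 1^{2} - 8\right)^{2} = 6 - \left(\left(-2\right) 1 - 8\right)^{2} = 6 - \left(-2 - 8\right)^{2} = 6 - \left(-10\right)^{2} = 6 - 100 = -94$)
$a{\left(m,W \right)} = 48 + W^{2}$ ($a{\left(m,W \right)} = W W - -48 = W^{2} + 48 = 48 + W^{2}$)
$\frac{a{\left(S,40 \right)}}{-64839} = \frac{48 + 40^{2}}{-64839} = \left(48 + 1600\right) \left(- \frac{1}{64839}\right) = 1648 \left(- \frac{1}{64839}\right) = - \frac{1648}{64839}$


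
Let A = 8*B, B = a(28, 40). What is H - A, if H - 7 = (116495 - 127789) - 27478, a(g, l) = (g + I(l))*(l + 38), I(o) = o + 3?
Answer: -83069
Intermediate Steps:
I(o) = 3 + o
a(g, l) = (38 + l)*(3 + g + l) (a(g, l) = (g + (3 + l))*(l + 38) = (3 + g + l)*(38 + l) = (38 + l)*(3 + g + l))
B = 5538 (B = 114 + 40**2 + 38*28 + 41*40 + 28*40 = 114 + 1600 + 1064 + 1640 + 1120 = 5538)
A = 44304 (A = 8*5538 = 44304)
H = -38765 (H = 7 + ((116495 - 127789) - 27478) = 7 + (-11294 - 27478) = 7 - 38772 = -38765)
H - A = -38765 - 1*44304 = -38765 - 44304 = -83069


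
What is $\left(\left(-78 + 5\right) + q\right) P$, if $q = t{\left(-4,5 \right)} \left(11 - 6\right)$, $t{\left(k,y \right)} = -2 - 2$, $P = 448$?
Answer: $-41664$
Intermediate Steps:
$t{\left(k,y \right)} = -4$
$q = -20$ ($q = - 4 \left(11 - 6\right) = \left(-4\right) 5 = -20$)
$\left(\left(-78 + 5\right) + q\right) P = \left(\left(-78 + 5\right) - 20\right) 448 = \left(-73 - 20\right) 448 = \left(-93\right) 448 = -41664$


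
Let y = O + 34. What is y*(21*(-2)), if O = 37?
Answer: -2982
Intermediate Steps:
y = 71 (y = 37 + 34 = 71)
y*(21*(-2)) = 71*(21*(-2)) = 71*(-42) = -2982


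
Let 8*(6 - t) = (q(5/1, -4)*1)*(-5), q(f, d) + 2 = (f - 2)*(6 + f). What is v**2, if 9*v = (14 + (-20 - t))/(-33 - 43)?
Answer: 63001/29942784 ≈ 0.0021040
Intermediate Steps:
q(f, d) = -2 + (-2 + f)*(6 + f) (q(f, d) = -2 + (f - 2)*(6 + f) = -2 + (-2 + f)*(6 + f))
t = 203/8 (t = 6 - (-14 + (5/1)**2 + 4*(5/1))*1*(-5)/8 = 6 - (-14 + (5*1)**2 + 4*(5*1))*1*(-5)/8 = 6 - (-14 + 5**2 + 4*5)*1*(-5)/8 = 6 - (-14 + 25 + 20)*1*(-5)/8 = 6 - 31*1*(-5)/8 = 6 - 31*(-5)/8 = 6 - 1/8*(-155) = 6 + 155/8 = 203/8 ≈ 25.375)
v = 251/5472 (v = ((14 + (-20 - 1*203/8))/(-33 - 43))/9 = ((14 + (-20 - 203/8))/(-76))/9 = ((14 - 363/8)*(-1/76))/9 = (-251/8*(-1/76))/9 = (1/9)*(251/608) = 251/5472 ≈ 0.045870)
v**2 = (251/5472)**2 = 63001/29942784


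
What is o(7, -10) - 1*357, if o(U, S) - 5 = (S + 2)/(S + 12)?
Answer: -356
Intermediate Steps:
o(U, S) = 5 + (2 + S)/(12 + S) (o(U, S) = 5 + (S + 2)/(S + 12) = 5 + (2 + S)/(12 + S))
o(7, -10) - 1*357 = 2*(31 + 3*(-10))/(12 - 10) - 1*357 = 2*(31 - 30)/2 - 357 = 2*(1/2)*1 - 357 = 1 - 357 = -356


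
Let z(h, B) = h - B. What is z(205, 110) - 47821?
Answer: -47726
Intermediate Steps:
z(205, 110) - 47821 = (205 - 1*110) - 47821 = (205 - 110) - 47821 = 95 - 47821 = -47726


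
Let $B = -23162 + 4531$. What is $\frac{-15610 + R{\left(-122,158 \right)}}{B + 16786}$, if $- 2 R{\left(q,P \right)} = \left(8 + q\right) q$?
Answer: $\frac{22564}{1845} \approx 12.23$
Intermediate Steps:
$R{\left(q,P \right)} = - \frac{q \left(8 + q\right)}{2}$ ($R{\left(q,P \right)} = - \frac{\left(8 + q\right) q}{2} = - \frac{q \left(8 + q\right)}{2}$)
$B = -18631$
$\frac{-15610 + R{\left(-122,158 \right)}}{B + 16786} = \frac{-15610 - - 61 \left(8 - 122\right)}{-18631 + 16786} = \frac{-15610 - \left(-61\right) \left(-114\right)}{-1845} = \left(-15610 - 6954\right) \left(- \frac{1}{1845}\right) = \left(-22564\right) \left(- \frac{1}{1845}\right) = \frac{22564}{1845}$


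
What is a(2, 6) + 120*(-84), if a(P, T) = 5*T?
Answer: -10050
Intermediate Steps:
a(2, 6) + 120*(-84) = 5*6 + 120*(-84) = 30 - 10080 = -10050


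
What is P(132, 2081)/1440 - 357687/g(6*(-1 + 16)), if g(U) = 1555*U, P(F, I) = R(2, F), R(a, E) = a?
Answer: -2859941/1119600 ≈ -2.5544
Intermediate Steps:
P(F, I) = 2
P(132, 2081)/1440 - 357687/g(6*(-1 + 16)) = 2/1440 - 357687*1/(9330*(-1 + 16)) = 2*(1/1440) - 357687/(1555*(6*15)) = 1/720 - 357687/(1555*90) = 1/720 - 357687/139950 = 1/720 - 357687*1/139950 = 1/720 - 39743/15550 = -2859941/1119600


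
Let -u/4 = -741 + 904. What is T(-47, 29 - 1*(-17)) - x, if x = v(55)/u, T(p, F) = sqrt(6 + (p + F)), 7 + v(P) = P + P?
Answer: 103/652 + sqrt(5) ≈ 2.3940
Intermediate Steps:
v(P) = -7 + 2*P (v(P) = -7 + (P + P) = -7 + 2*P)
u = -652 (u = -4*(-741 + 904) = -4*163 = -652)
T(p, F) = sqrt(6 + F + p) (T(p, F) = sqrt(6 + (F + p)) = sqrt(6 + F + p))
x = -103/652 (x = (-7 + 2*55)/(-652) = (-7 + 110)*(-1/652) = 103*(-1/652) = -103/652 ≈ -0.15798)
T(-47, 29 - 1*(-17)) - x = sqrt(6 + (29 - 1*(-17)) - 47) - 1*(-103/652) = sqrt(6 + (29 + 17) - 47) + 103/652 = sqrt(6 + 46 - 47) + 103/652 = sqrt(5) + 103/652 = 103/652 + sqrt(5)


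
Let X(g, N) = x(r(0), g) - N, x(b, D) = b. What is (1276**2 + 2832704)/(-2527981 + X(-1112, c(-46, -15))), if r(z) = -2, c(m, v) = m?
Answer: -4460880/2527937 ≈ -1.7646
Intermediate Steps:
X(g, N) = -2 - N
(1276**2 + 2832704)/(-2527981 + X(-1112, c(-46, -15))) = (1276**2 + 2832704)/(-2527981 + (-2 - 1*(-46))) = (1628176 + 2832704)/(-2527981 + (-2 + 46)) = 4460880/(-2527981 + 44) = 4460880/(-2527937) = 4460880*(-1/2527937) = -4460880/2527937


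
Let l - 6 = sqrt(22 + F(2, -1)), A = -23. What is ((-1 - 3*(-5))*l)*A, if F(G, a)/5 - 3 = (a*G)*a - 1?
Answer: -1932 - 322*sqrt(42) ≈ -4018.8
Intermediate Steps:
F(G, a) = 10 + 5*G*a**2 (F(G, a) = 15 + 5*((a*G)*a - 1) = 15 + 5*((G*a)*a - 1) = 15 + 5*(G*a**2 - 1) = 15 + 5*(-1 + G*a**2) = 15 + (-5 + 5*G*a**2) = 10 + 5*G*a**2)
l = 6 + sqrt(42) (l = 6 + sqrt(22 + (10 + 5*2*(-1)**2)) = 6 + sqrt(22 + (10 + 5*2*1)) = 6 + sqrt(22 + (10 + 10)) = 6 + sqrt(22 + 20) = 6 + sqrt(42) ≈ 12.481)
((-1 - 3*(-5))*l)*A = ((-1 - 3*(-5))*(6 + sqrt(42)))*(-23) = ((-1 + 15)*(6 + sqrt(42)))*(-23) = (14*(6 + sqrt(42)))*(-23) = (84 + 14*sqrt(42))*(-23) = -1932 - 322*sqrt(42)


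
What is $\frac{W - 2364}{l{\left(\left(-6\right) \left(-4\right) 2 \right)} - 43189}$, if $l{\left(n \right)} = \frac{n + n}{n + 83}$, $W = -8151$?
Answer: $\frac{1377465}{5657663} \approx 0.24347$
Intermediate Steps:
$l{\left(n \right)} = \frac{2 n}{83 + n}$
$\frac{W - 2364}{l{\left(\left(-6\right) \left(-4\right) 2 \right)} - 43189} = \frac{-8151 - 2364}{\frac{2 \left(-6\right) \left(-4\right) 2}{83 + \left(-6\right) \left(-4\right) 2} - 43189} = - \frac{10515}{\frac{2 \cdot 24 \cdot 2}{83 + 24 \cdot 2} - 43189} = - \frac{10515}{2 \cdot 48 \frac{1}{83 + 48} - 43189} = - \frac{10515}{2 \cdot 48 \cdot \frac{1}{131} - 43189} = - \frac{10515}{\frac{96}{131} - 43189} = - \frac{10515}{- \frac{5657663}{131}} = \left(-10515\right) \left(- \frac{131}{5657663}\right) = \frac{1377465}{5657663}$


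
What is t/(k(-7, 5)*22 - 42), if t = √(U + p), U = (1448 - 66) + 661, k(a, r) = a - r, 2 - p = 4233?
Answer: -I*√547/153 ≈ -0.15286*I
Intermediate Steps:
p = -4231 (p = 2 - 1*4233 = 2 - 4233 = -4231)
U = 2043 (U = 1382 + 661 = 2043)
t = 2*I*√547 (t = √(2043 - 4231) = √(-2188) = 2*I*√547 ≈ 46.776*I)
t/(k(-7, 5)*22 - 42) = (2*I*√547)/((-7 - 1*5)*22 - 42) = (2*I*√547)/((-7 - 5)*22 - 42) = (2*I*√547)/(-12*22 - 42) = (2*I*√547)/(-264 - 42) = (2*I*√547)/(-306) = (2*I*√547)*(-1/306) = -I*√547/153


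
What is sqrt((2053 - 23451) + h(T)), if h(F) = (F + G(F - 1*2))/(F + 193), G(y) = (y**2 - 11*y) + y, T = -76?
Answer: I*sqrt(32458114)/39 ≈ 146.08*I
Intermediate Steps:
G(y) = y**2 - 10*y
h(F) = (F + (-12 + F)*(-2 + F))/(193 + F) (h(F) = (F + (F - 1*2)*(-10 + (F - 1*2)))/(F + 193) = (F + (F - 2)*(-10 + (F - 2)))/(193 + F) = (F + (-2 + F)*(-10 + (-2 + F)))/(193 + F) = (F + (-2 + F)*(-12 + F))/(193 + F) = (F + (-12 + F)*(-2 + F))/(193 + F))
sqrt((2053 - 23451) + h(T)) = sqrt((2053 - 23451) + (-76 + (-12 - 76)*(-2 - 76))/(193 - 76)) = sqrt(-21398 + (-76 - 88*(-78))/117) = sqrt(-21398 + (-76 + 6864)/117) = sqrt(-21398 + (1/117)*6788) = sqrt(-21398 + 6788/117) = sqrt(-2496778/117) = I*sqrt(32458114)/39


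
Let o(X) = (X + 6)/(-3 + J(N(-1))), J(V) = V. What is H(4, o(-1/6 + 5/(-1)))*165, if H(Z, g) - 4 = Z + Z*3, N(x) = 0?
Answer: 3300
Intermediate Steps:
o(X) = -2 - X/3 (o(X) = (X + 6)/(-3 + 0) = (6 + X)/(-3) = (6 + X)*(-1/3) = -2 - X/3)
H(Z, g) = 4 + 4*Z (H(Z, g) = 4 + (Z + Z*3) = 4 + (Z + 3*Z) = 4 + 4*Z)
H(4, o(-1/6 + 5/(-1)))*165 = (4 + 4*4)*165 = (4 + 16)*165 = 20*165 = 3300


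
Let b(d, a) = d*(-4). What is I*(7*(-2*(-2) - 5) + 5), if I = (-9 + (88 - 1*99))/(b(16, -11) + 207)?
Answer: 40/143 ≈ 0.27972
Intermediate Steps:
b(d, a) = -4*d
I = -20/143 (I = (-9 + (88 - 1*99))/(-4*16 + 207) = (-9 + (88 - 99))/(-64 + 207) = (-9 - 11)/143 = -20*1/143 = -20/143 ≈ -0.13986)
I*(7*(-2*(-2) - 5) + 5) = -20*(7*(-2*(-2) - 5) + 5)/143 = -20*(7*(4 - 5) + 5)/143 = -20*(7*(-1) + 5)/143 = -20*(-7 + 5)/143 = -20/143*(-2) = 40/143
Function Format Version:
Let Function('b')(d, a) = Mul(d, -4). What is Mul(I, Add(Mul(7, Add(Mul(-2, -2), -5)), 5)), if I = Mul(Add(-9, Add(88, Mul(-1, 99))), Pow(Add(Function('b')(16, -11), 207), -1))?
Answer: Rational(40, 143) ≈ 0.27972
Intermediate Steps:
Function('b')(d, a) = Mul(-4, d)
I = Rational(-20, 143) (I = Mul(Add(-9, Add(88, Mul(-1, 99))), Pow(Add(Mul(-4, 16), 207), -1)) = Mul(Add(-9, Add(88, -99)), Pow(Add(-64, 207), -1)) = Mul(Add(-9, -11), Pow(143, -1)) = Mul(-20, Rational(1, 143)) = Rational(-20, 143) ≈ -0.13986)
Mul(I, Add(Mul(7, Add(Mul(-2, -2), -5)), 5)) = Mul(Rational(-20, 143), Add(Mul(7, Add(Mul(-2, -2), -5)), 5)) = Mul(Rational(-20, 143), Add(Mul(7, Add(4, -5)), 5)) = Mul(Rational(-20, 143), Add(Mul(7, -1), 5)) = Mul(Rational(-20, 143), Add(-7, 5)) = Mul(Rational(-20, 143), -2) = Rational(40, 143)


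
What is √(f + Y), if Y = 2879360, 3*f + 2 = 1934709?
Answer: 37*√23169/3 ≈ 1877.3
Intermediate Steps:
f = 1934707/3 (f = -⅔ + (⅓)*1934709 = -⅔ + 644903 = 1934707/3 ≈ 6.4490e+5)
√(f + Y) = √(1934707/3 + 2879360) = √(10572787/3) = 37*√23169/3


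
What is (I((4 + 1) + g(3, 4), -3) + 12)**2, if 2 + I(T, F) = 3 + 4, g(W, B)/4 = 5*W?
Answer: 289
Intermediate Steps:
g(W, B) = 20*W (g(W, B) = 4*(5*W) = 20*W)
I(T, F) = 5 (I(T, F) = -2 + (3 + 4) = -2 + 7 = 5)
(I((4 + 1) + g(3, 4), -3) + 12)**2 = (5 + 12)**2 = 17**2 = 289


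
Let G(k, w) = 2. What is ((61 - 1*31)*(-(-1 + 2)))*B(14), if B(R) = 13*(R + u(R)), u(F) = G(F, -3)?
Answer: -6240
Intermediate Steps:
u(F) = 2
B(R) = 26 + 13*R (B(R) = 13*(R + 2) = 13*(2 + R) = 26 + 13*R)
((61 - 1*31)*(-(-1 + 2)))*B(14) = ((61 - 1*31)*(-(-1 + 2)))*(26 + 13*14) = ((61 - 31)*(-1*1))*(26 + 182) = (30*(-1))*208 = -30*208 = -6240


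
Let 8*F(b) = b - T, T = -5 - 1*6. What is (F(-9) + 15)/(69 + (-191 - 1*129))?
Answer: -61/1004 ≈ -0.060757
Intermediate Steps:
T = -11 (T = -5 - 6 = -11)
F(b) = 11/8 + b/8 (F(b) = (b - 1*(-11))/8 = (b + 11)/8 = (11 + b)/8 = 11/8 + b/8)
(F(-9) + 15)/(69 + (-191 - 1*129)) = ((11/8 + (1/8)*(-9)) + 15)/(69 + (-191 - 1*129)) = ((11/8 - 9/8) + 15)/(69 + (-191 - 129)) = (1/4 + 15)/(69 - 320) = (61/4)/(-251) = (61/4)*(-1/251) = -61/1004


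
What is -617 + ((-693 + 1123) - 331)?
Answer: -518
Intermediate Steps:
-617 + ((-693 + 1123) - 331) = -617 + (430 - 331) = -617 + 99 = -518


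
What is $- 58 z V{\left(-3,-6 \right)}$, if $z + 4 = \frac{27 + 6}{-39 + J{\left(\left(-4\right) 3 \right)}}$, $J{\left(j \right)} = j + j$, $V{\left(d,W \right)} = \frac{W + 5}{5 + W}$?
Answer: $\frac{5510}{21} \approx 262.38$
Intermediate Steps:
$V{\left(d,W \right)} = 1$ ($V{\left(d,W \right)} = \frac{5 + W}{5 + W} = 1$)
$J{\left(j \right)} = 2 j$
$z = - \frac{95}{21}$ ($z = -4 + \frac{27 + 6}{-39 + 2 \left(\left(-4\right) 3\right)} = -4 + \frac{33}{-39 + 2 \left(-12\right)} = -4 + \frac{33}{-39 - 24} = -4 + \frac{33}{-63} = -4 + 33 \left(- \frac{1}{63}\right) = -4 - \frac{11}{21} = - \frac{95}{21} \approx -4.5238$)
$- 58 z V{\left(-3,-6 \right)} = \left(-58\right) \left(- \frac{95}{21}\right) 1 = \frac{5510}{21} \cdot 1 = \frac{5510}{21}$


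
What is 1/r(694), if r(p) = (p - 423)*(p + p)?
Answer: 1/376148 ≈ 2.6585e-6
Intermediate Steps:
r(p) = 2*p*(-423 + p) (r(p) = (-423 + p)*(2*p) = 2*p*(-423 + p))
1/r(694) = 1/(2*694*(-423 + 694)) = 1/(2*694*271) = 1/376148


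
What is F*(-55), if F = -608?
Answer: 33440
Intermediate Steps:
F*(-55) = -608*(-55) = 33440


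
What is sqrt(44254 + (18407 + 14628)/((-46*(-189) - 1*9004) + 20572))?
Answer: sqrt(18169089046746)/20262 ≈ 210.37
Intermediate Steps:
sqrt(44254 + (18407 + 14628)/((-46*(-189) - 1*9004) + 20572)) = sqrt(44254 + 33035/((8694 - 9004) + 20572)) = sqrt(44254 + 33035/(-310 + 20572)) = sqrt(44254 + 33035/20262) = sqrt(896707583/20262) = sqrt(18169089046746)/20262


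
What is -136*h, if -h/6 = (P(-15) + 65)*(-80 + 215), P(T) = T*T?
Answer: 31946400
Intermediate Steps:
P(T) = T**2
h = -234900 (h = -6*((-15)**2 + 65)*(-80 + 215) = -6*(225 + 65)*135 = -1740*135 = -6*39150 = -234900)
-136*h = -136*(-234900) = 31946400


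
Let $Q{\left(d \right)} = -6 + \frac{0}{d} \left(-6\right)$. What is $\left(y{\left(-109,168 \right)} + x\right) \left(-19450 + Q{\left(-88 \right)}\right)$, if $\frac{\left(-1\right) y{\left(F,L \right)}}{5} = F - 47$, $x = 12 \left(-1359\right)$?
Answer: $302112768$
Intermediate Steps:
$Q{\left(d \right)} = -6$ ($Q{\left(d \right)} = -6 + 0 \left(-6\right) = -6 + 0 = -6$)
$x = -16308$
$y{\left(F,L \right)} = 235 - 5 F$ ($y{\left(F,L \right)} = - 5 \left(F - 47\right) = - 5 \left(-47 + F\right) = 235 - 5 F$)
$\left(y{\left(-109,168 \right)} + x\right) \left(-19450 + Q{\left(-88 \right)}\right) = \left(\left(235 - -545\right) - 16308\right) \left(-19450 - 6\right) = \left(\left(235 + 545\right) - 16308\right) \left(-19456\right) = \left(780 - 16308\right) \left(-19456\right) = \left(-15528\right) \left(-19456\right) = 302112768$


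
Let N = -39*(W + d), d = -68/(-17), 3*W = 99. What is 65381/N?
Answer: -65381/1443 ≈ -45.309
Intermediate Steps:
W = 33 (W = (⅓)*99 = 33)
d = 4 (d = -68*(-1/17) = 4)
N = -1443 (N = -39*(33 + 4) = -39*37 = -1443)
65381/N = 65381/(-1443) = 65381*(-1/1443) = -65381/1443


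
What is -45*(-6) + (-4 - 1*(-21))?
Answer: 287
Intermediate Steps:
-45*(-6) + (-4 - 1*(-21)) = 270 + (-4 + 21) = 270 + 17 = 287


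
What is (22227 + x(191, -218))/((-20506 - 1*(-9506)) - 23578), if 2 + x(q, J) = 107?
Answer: -3722/5763 ≈ -0.64584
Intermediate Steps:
x(q, J) = 105 (x(q, J) = -2 + 107 = 105)
(22227 + x(191, -218))/((-20506 - 1*(-9506)) - 23578) = (22227 + 105)/((-20506 - 1*(-9506)) - 23578) = 22332/((-20506 + 9506) - 23578) = 22332/(-11000 - 23578) = 22332/(-34578) = 22332*(-1/34578) = -3722/5763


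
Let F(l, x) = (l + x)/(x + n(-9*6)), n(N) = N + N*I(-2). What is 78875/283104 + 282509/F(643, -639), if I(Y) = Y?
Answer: -11696991256765/283104 ≈ -4.1317e+7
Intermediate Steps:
n(N) = -N (n(N) = N + N*(-2) = N - 2*N = -N)
F(l, x) = (l + x)/(54 + x) (F(l, x) = (l + x)/(x - (-9)*6) = (l + x)/(x - 1*(-54)) = (l + x)/(x + 54) = (l + x)/(54 + x))
78875/283104 + 282509/F(643, -639) = 78875/283104 + 282509/(((643 - 639)/(54 - 639))) = 78875*(1/283104) + 282509/((4/(-585))) = 78875/283104 + 282509/((-1/585*4)) = 78875/283104 + 282509/(-4/585) = 78875/283104 + 282509*(-585/4) = 78875/283104 - 165267765/4 = -11696991256765/283104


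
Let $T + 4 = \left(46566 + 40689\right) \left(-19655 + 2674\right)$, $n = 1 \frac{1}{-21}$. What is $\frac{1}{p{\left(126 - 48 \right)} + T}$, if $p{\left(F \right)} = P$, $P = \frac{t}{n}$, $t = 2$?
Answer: $- \frac{1}{1481677201} \approx -6.7491 \cdot 10^{-10}$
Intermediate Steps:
$n = - \frac{1}{21}$ ($n = 1 \left(- \frac{1}{21}\right) = - \frac{1}{21} \approx -0.047619$)
$P = -42$ ($P = \frac{2}{- \frac{1}{21}} = 2 \left(-21\right) = -42$)
$p{\left(F \right)} = -42$
$T = -1481677159$ ($T = -4 + \left(46566 + 40689\right) \left(-19655 + 2674\right) = -4 + 87255 \left(-16981\right) = -4 - 1481677155 = -1481677159$)
$\frac{1}{p{\left(126 - 48 \right)} + T} = \frac{1}{-42 - 1481677159} = \frac{1}{-1481677201} = - \frac{1}{1481677201}$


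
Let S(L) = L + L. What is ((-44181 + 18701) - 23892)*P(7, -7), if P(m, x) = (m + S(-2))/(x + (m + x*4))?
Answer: 37029/7 ≈ 5289.9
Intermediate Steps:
S(L) = 2*L
P(m, x) = (-4 + m)/(m + 5*x) (P(m, x) = (m + 2*(-2))/(x + (m + x*4)) = (m - 4)/(x + (m + 4*x)) = (-4 + m)/(m + 5*x))
((-44181 + 18701) - 23892)*P(7, -7) = ((-44181 + 18701) - 23892)*((-4 + 7)/(7 + 5*(-7))) = (-25480 - 23892)*(3/(7 - 35)) = -49372*3/(-28) = -(-12343)*3/7 = -49372*(-3/28) = 37029/7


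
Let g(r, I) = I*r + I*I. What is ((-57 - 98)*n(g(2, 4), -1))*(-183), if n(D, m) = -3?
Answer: -85095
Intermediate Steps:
g(r, I) = I**2 + I*r (g(r, I) = I*r + I**2 = I**2 + I*r)
((-57 - 98)*n(g(2, 4), -1))*(-183) = ((-57 - 98)*(-3))*(-183) = -155*(-3)*(-183) = 465*(-183) = -85095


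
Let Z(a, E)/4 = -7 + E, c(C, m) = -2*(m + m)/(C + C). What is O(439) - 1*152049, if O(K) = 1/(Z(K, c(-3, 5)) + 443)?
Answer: -195382962/1285 ≈ -1.5205e+5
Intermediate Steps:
c(C, m) = -2*m/C
Z(a, E) = -28 + 4*E (Z(a, E) = 4*(-7 + E) = -28 + 4*E)
O(K) = 3/1285 (O(K) = 1/((-28 + 4*(-2*5/(-3))) + 443) = 1/((-28 + 4*(-2*5*(-1/3))) + 443) = 1/((-28 + 4*(10/3)) + 443) = 1/((-28 + 40/3) + 443) = 1/(-44/3 + 443) = 1/(1285/3) = 3/1285)
O(439) - 1*152049 = 3/1285 - 1*152049 = 3/1285 - 152049 = -195382962/1285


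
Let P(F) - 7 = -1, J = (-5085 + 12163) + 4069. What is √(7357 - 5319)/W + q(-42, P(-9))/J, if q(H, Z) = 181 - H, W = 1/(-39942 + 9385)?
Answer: 223/11147 - 30557*√2038 ≈ -1.3795e+6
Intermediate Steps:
W = -1/30557 (W = 1/(-30557) = -1/30557 ≈ -3.2726e-5)
J = 11147 (J = 7078 + 4069 = 11147)
P(F) = 6 (P(F) = 7 - 1 = 6)
√(7357 - 5319)/W + q(-42, P(-9))/J = √(7357 - 5319)/(-1/30557) + (181 - 1*(-42))/11147 = √2038*(-30557) + (181 + 42)*(1/11147) = -30557*√2038 + 223*(1/11147) = -30557*√2038 + 223/11147 = 223/11147 - 30557*√2038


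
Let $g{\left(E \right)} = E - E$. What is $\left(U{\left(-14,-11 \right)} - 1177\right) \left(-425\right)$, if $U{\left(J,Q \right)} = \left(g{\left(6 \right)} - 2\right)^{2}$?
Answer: $498525$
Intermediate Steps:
$g{\left(E \right)} = 0$
$U{\left(J,Q \right)} = 4$ ($U{\left(J,Q \right)} = \left(0 - 2\right)^{2} = \left(-2\right)^{2} = 4$)
$\left(U{\left(-14,-11 \right)} - 1177\right) \left(-425\right) = \left(4 - 1177\right) \left(-425\right) = \left(-1173\right) \left(-425\right) = 498525$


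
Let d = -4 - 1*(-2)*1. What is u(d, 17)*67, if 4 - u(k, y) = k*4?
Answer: 804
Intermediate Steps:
d = -2 (d = -4 + 2*1 = -4 + 2 = -2)
u(k, y) = 4 - 4*k (u(k, y) = 4 - k*4 = 4 - 4*k)
u(d, 17)*67 = (4 - 4*(-2))*67 = (4 + 8)*67 = 12*67 = 804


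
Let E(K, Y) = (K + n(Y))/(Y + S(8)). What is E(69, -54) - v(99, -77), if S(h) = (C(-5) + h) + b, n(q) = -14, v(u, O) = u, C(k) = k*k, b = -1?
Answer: -203/2 ≈ -101.50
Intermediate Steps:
C(k) = k**2
S(h) = 24 + h (S(h) = ((-5)**2 + h) - 1 = (25 + h) - 1 = 24 + h)
E(K, Y) = (-14 + K)/(32 + Y) (E(K, Y) = (K - 14)/(Y + (24 + 8)) = (-14 + K)/(Y + 32) = (-14 + K)/(32 + Y))
E(69, -54) - v(99, -77) = (-14 + 69)/(32 - 54) - 1*99 = 55/(-22) - 99 = -1/22*55 - 99 = -5/2 - 99 = -203/2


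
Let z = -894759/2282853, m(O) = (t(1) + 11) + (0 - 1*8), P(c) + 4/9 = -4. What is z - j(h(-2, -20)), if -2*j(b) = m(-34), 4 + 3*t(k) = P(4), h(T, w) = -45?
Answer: -12300907/41091354 ≈ -0.29936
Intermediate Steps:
P(c) = -40/9 (P(c) = -4/9 - 4 = -40/9)
t(k) = -76/27 (t(k) = -4/3 + (1/3)*(-40/9) = -4/3 - 40/27 = -76/27)
m(O) = 5/27 (m(O) = (-76/27 + 11) + (0 - 1*8) = 221/27 + (0 - 8) = 221/27 - 8 = 5/27)
j(b) = -5/54 (j(b) = -1/2*5/27 = -5/54)
z = -298253/760951 (z = -894759*1/2282853 = -298253/760951 ≈ -0.39195)
z - j(h(-2, -20)) = -298253/760951 - 1*(-5/54) = -298253/760951 + 5/54 = -12300907/41091354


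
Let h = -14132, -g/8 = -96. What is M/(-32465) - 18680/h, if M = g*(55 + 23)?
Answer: -60029282/114698845 ≈ -0.52336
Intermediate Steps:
g = 768 (g = -8*(-96) = 768)
M = 59904 (M = 768*(55 + 23) = 768*78 = 59904)
M/(-32465) - 18680/h = 59904/(-32465) - 18680/(-14132) = 59904*(-1/32465) - 18680*(-1/14132) = -59904/32465 + 4670/3533 = -60029282/114698845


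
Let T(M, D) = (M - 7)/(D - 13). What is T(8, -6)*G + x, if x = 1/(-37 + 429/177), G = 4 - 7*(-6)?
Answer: -94961/38760 ≈ -2.4500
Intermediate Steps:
T(M, D) = (-7 + M)/(-13 + D)
G = 46 (G = 4 + 42 = 46)
x = -59/2040 (x = 1/(-37 + 429*(1/177)) = 1/(-37 + 143/59) = 1/(-2040/59) = -59/2040 ≈ -0.028922)
T(8, -6)*G + x = ((-7 + 8)/(-13 - 6))*46 - 59/2040 = (1/(-19))*46 - 59/2040 = -1/19*1*46 - 59/2040 = -1/19*46 - 59/2040 = -46/19 - 59/2040 = -94961/38760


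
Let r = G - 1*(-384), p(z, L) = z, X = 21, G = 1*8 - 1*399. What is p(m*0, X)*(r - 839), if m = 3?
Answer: 0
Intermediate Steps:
G = -391 (G = 8 - 399 = -391)
r = -7 (r = -391 - 1*(-384) = -391 + 384 = -7)
p(m*0, X)*(r - 839) = (3*0)*(-7 - 839) = 0*(-846) = 0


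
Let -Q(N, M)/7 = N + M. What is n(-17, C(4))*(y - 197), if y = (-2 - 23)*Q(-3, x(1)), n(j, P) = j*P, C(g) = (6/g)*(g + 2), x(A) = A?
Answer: 83691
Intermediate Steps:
C(g) = 6*(2 + g)/g (C(g) = (6/g)*(2 + g) = 6*(2 + g)/g)
Q(N, M) = -7*M - 7*N (Q(N, M) = -7*(N + M) = -7*(M + N) = -7*M - 7*N)
n(j, P) = P*j
y = -350 (y = (-2 - 23)*(-7*1 - 7*(-3)) = -25*(-7 + 21) = -25*14 = -350)
n(-17, C(4))*(y - 197) = ((6 + 12/4)*(-17))*(-350 - 197) = ((6 + 12*(¼))*(-17))*(-547) = ((6 + 3)*(-17))*(-547) = (9*(-17))*(-547) = -153*(-547) = 83691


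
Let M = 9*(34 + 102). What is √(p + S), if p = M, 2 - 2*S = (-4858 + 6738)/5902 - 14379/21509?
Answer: 3*√2193787016592842138/126946118 ≈ 35.003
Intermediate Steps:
S = 149160087/126946118 (S = 1 - ((-4858 + 6738)/5902 - 14379/21509)/2 = 1 - (1880*(1/5902) - 14379*1/21509)/2 = 1 - (940/2951 - 14379/21509)/2 = 1 - ½*(-22213969/63473059) = 1 + 22213969/126946118 = 149160087/126946118 ≈ 1.1750)
M = 1224 (M = 9*136 = 1224)
p = 1224
√(p + S) = √(1224 + 149160087/126946118) = √(155531208519/126946118) = 3*√2193787016592842138/126946118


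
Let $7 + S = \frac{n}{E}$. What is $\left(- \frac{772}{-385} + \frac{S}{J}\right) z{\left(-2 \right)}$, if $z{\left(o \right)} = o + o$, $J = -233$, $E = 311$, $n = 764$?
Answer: $- \frac{225941764}{27898255} \approx -8.0988$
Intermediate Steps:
$z{\left(o \right)} = 2 o$
$S = - \frac{1413}{311}$ ($S = -7 + \frac{764}{311} = - \frac{1413}{311} \approx -4.5434$)
$\left(- \frac{772}{-385} + \frac{S}{J}\right) z{\left(-2 \right)} = \left(- \frac{772}{-385} - \frac{1413}{311 \left(-233\right)}\right) 2 \left(-2\right) = \left(\left(-772\right) \left(- \frac{1}{385}\right) - - \frac{1413}{72463}\right) \left(-4\right) = \left(\frac{772}{385} + \frac{1413}{72463}\right) \left(-4\right) = \frac{56485441}{27898255} \left(-4\right) = - \frac{225941764}{27898255}$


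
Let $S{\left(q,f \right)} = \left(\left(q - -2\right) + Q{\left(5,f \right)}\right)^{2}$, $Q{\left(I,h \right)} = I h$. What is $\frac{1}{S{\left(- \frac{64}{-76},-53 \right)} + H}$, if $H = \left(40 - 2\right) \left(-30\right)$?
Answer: $\frac{361}{24398821} \approx 1.4796 \cdot 10^{-5}$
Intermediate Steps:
$H = -1140$ ($H = 38 \left(-30\right) = -1140$)
$S{\left(q,f \right)} = \left(2 + q + 5 f\right)^{2}$ ($S{\left(q,f \right)} = \left(\left(q - -2\right) + 5 f\right)^{2} = \left(\left(q + 2\right) + 5 f\right)^{2} = \left(\left(2 + q\right) + 5 f\right)^{2} = \left(2 + q + 5 f\right)^{2}$)
$\frac{1}{S{\left(- \frac{64}{-76},-53 \right)} + H} = \frac{1}{\left(2 - \frac{64}{-76} + 5 \left(-53\right)\right)^{2} - 1140} = \frac{1}{\left(2 - - \frac{16}{19} - 265\right)^{2} - 1140} = \frac{1}{\left(2 + \frac{16}{19} - 265\right)^{2} - 1140} = \frac{1}{\left(- \frac{4981}{19}\right)^{2} - 1140} = \frac{1}{\frac{24810361}{361} - 1140} = \frac{1}{\frac{24398821}{361}} = \frac{361}{24398821}$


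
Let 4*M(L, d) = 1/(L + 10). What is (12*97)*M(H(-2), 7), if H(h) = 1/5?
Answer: 485/17 ≈ 28.529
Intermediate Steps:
H(h) = ⅕
M(L, d) = 1/(4*(10 + L)) (M(L, d) = 1/(4*(L + 10)) = 1/(4*(10 + L)))
(12*97)*M(H(-2), 7) = (12*97)*(1/(4*(10 + ⅕))) = 1164*(1/(4*(51/5))) = 1164*((¼)*(5/51)) = 1164*(5/204) = 485/17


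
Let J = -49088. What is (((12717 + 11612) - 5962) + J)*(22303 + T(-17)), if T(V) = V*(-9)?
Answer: -689870776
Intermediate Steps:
T(V) = -9*V
(((12717 + 11612) - 5962) + J)*(22303 + T(-17)) = (((12717 + 11612) - 5962) - 49088)*(22303 - 9*(-17)) = ((24329 - 5962) - 49088)*(22303 + 153) = (18367 - 49088)*22456 = -30721*22456 = -689870776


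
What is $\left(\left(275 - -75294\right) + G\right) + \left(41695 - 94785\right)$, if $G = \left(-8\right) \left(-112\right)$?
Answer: $23375$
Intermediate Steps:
$G = 896$
$\left(\left(275 - -75294\right) + G\right) + \left(41695 - 94785\right) = \left(\left(275 - -75294\right) + 896\right) + \left(41695 - 94785\right) = \left(\left(275 + 75294\right) + 896\right) + \left(41695 - 94785\right) = \left(75569 + 896\right) - 53090 = 76465 - 53090 = 23375$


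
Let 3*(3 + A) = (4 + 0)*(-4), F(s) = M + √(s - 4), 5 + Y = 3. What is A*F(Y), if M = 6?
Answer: -50 - 25*I*√6/3 ≈ -50.0 - 20.412*I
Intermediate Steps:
Y = -2 (Y = -5 + 3 = -2)
F(s) = 6 + √(-4 + s) (F(s) = 6 + √(s - 4) = 6 + √(-4 + s))
A = -25/3 (A = -3 + ((4 + 0)*(-4))/3 = -3 + (4*(-4))/3 = -3 + (⅓)*(-16) = -3 - 16/3 = -25/3 ≈ -8.3333)
A*F(Y) = -25*(6 + √(-4 - 2))/3 = -25*(6 + √(-6))/3 = -25*(6 + I*√6)/3 = -50 - 25*I*√6/3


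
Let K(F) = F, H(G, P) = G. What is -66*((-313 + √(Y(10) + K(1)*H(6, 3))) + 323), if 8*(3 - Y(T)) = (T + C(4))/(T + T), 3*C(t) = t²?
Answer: -660 - 11*√32055/10 ≈ -856.94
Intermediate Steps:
C(t) = t²/3
Y(T) = 3 - (16/3 + T)/(16*T) (Y(T) = 3 - (T + (⅓)*4²)/(8*(T + T)) = 3 - (T + (⅓)*16)/(8*(2*T)) = 3 - (T + 16/3)*1/(2*T)/8 = 3 - (16/3 + T)*1/(2*T)/8 = 3 - (16/3 + T)/(16*T))
-66*((-313 + √(Y(10) + K(1)*H(6, 3))) + 323) = -66*((-313 + √((1/48)*(-16 + 141*10)/10 + 1*6)) + 323) = -66*((-313 + √((1/48)*(⅒)*(-16 + 1410) + 6)) + 323) = -66*((-313 + √((1/48)*(⅒)*1394 + 6)) + 323) = -66*((-313 + √(697/240 + 6)) + 323) = -66*((-313 + √(2137/240)) + 323) = -66*((-313 + √32055/60) + 323) = -66*(10 + √32055/60) = -660 - 11*√32055/10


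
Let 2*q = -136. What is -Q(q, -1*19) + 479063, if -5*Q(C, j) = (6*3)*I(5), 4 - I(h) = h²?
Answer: 2394937/5 ≈ 4.7899e+5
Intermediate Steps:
q = -68 (q = (½)*(-136) = -68)
I(h) = 4 - h²
Q(C, j) = 378/5 (Q(C, j) = -6*3*(4 - 1*5²)/5 = -18*(4 - 1*25)/5 = -18*(4 - 25)/5 = -18*(-21)/5 = -⅕*(-378) = 378/5)
-Q(q, -1*19) + 479063 = -1*378/5 + 479063 = -378/5 + 479063 = 2394937/5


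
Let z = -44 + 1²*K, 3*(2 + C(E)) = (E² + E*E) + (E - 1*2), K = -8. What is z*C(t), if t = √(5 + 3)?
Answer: -416/3 - 104*√2/3 ≈ -187.69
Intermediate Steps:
t = 2*√2 (t = √8 = 2*√2 ≈ 2.8284)
C(E) = -8/3 + E/3 + 2*E²/3 (C(E) = -2 + ((E² + E*E) + (E - 1*2))/3 = -2 + ((E² + E²) + (E - 2))/3 = -2 + (2*E² + (-2 + E))/3 = -2 + (-2 + E + 2*E²)/3 = -2 + (-⅔ + E/3 + 2*E²/3) = -8/3 + E/3 + 2*E²/3)
z = -52 (z = -44 + 1²*(-8) = -44 + 1*(-8) = -44 - 8 = -52)
z*C(t) = -52*(-8/3 + (2*√2)/3 + 2*(2*√2)²/3) = -52*(-8/3 + 2*√2/3 + (⅔)*8) = -52*(-8/3 + 2*√2/3 + 16/3) = -52*(8/3 + 2*√2/3) = -416/3 - 104*√2/3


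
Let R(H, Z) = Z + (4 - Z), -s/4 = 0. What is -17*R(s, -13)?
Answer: -68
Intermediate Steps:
s = 0 (s = -4*0 = 0)
R(H, Z) = 4
-17*R(s, -13) = -17*4 = -68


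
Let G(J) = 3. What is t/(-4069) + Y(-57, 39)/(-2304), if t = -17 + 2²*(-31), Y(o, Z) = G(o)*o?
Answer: 113407/1041664 ≈ 0.10887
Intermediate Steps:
Y(o, Z) = 3*o
t = -141 (t = -17 + 4*(-31) = -17 - 124 = -141)
t/(-4069) + Y(-57, 39)/(-2304) = -141/(-4069) + (3*(-57))/(-2304) = -141*(-1/4069) - 171*(-1/2304) = 141/4069 + 19/256 = 113407/1041664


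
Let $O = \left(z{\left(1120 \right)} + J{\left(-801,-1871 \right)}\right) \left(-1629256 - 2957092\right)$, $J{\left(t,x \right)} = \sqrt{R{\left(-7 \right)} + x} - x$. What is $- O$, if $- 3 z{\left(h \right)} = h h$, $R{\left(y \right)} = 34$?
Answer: $- \frac{5727371759876}{3} + 4586348 i \sqrt{1837} \approx -1.9091 \cdot 10^{12} + 1.9657 \cdot 10^{8} i$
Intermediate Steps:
$z{\left(h \right)} = - \frac{h^{2}}{3}$ ($z{\left(h \right)} = - \frac{h h}{3} = - \frac{h^{2}}{3}$)
$J{\left(t,x \right)} = \sqrt{34 + x} - x$
$O = \frac{5727371759876}{3} - 4586348 i \sqrt{1837}$ ($O = \left(- \frac{1120^{2}}{3} + \left(\sqrt{34 - 1871} - -1871\right)\right) \left(-1629256 - 2957092\right) = \left(\left(- \frac{1}{3}\right) 1254400 + \left(\sqrt{-1837} + 1871\right)\right) \left(-4586348\right) = \left(- \frac{1254400}{3} + \left(i \sqrt{1837} + 1871\right)\right) \left(-4586348\right) = \left(- \frac{1254400}{3} + \left(1871 + i \sqrt{1837}\right)\right) \left(-4586348\right) = \left(- \frac{1248787}{3} + i \sqrt{1837}\right) \left(-4586348\right) = \frac{5727371759876}{3} - 4586348 i \sqrt{1837} \approx 1.9091 \cdot 10^{12} - 1.9657 \cdot 10^{8} i$)
$- O = - (\frac{5727371759876}{3} - 4586348 i \sqrt{1837}) = - \frac{5727371759876}{3} + 4586348 i \sqrt{1837}$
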